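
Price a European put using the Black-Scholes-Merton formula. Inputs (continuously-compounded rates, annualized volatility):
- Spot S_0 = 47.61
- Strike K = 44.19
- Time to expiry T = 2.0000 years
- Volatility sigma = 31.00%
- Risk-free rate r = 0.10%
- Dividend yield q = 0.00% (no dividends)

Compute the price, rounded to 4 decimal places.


d1 = (ln(S/K) + (r - q + 0.5*sigma^2) * T) / (sigma * sqrt(T)) = 0.39379986
d2 = d1 - sigma * sqrt(T) = -0.04460634
exp(-rT) = 0.99800200; exp(-qT) = 1.00000000
P = K * exp(-rT) * N(-d2) - S_0 * exp(-qT) * N(-d1)
N(-d1) = 0.34686440; N(-d2) = 0.51778946
P = 44.1900 * 0.99800200 * 0.51778946 - 47.6100 * 1.00000000 * 0.34686440 = 6.3212

Answer: Price = 6.3212


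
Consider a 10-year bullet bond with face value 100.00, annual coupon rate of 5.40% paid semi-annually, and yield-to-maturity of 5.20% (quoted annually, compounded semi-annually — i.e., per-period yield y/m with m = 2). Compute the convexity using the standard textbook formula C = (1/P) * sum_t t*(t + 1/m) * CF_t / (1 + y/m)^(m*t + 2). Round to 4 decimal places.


Coupon per period c = face * coupon_rate / m = 2.700000
Periods per year m = 2; per-period yield y/m = 0.026000
Number of cashflows N = 20
Cashflows (t years, CF_t, discount factor 1/(1+y/m)^(m*t), PV):
  t = 0.5000: CF_t = 2.700000, DF = 0.974659, PV = 2.631579
  t = 1.0000: CF_t = 2.700000, DF = 0.949960, PV = 2.564892
  t = 1.5000: CF_t = 2.700000, DF = 0.925887, PV = 2.499895
  t = 2.0000: CF_t = 2.700000, DF = 0.902424, PV = 2.436544
  t = 2.5000: CF_t = 2.700000, DF = 0.879555, PV = 2.374800
  t = 3.0000: CF_t = 2.700000, DF = 0.857266, PV = 2.314619
  t = 3.5000: CF_t = 2.700000, DF = 0.835542, PV = 2.255964
  t = 4.0000: CF_t = 2.700000, DF = 0.814369, PV = 2.198796
  t = 4.5000: CF_t = 2.700000, DF = 0.793732, PV = 2.143076
  t = 5.0000: CF_t = 2.700000, DF = 0.773618, PV = 2.088768
  t = 5.5000: CF_t = 2.700000, DF = 0.754013, PV = 2.035836
  t = 6.0000: CF_t = 2.700000, DF = 0.734906, PV = 1.984246
  t = 6.5000: CF_t = 2.700000, DF = 0.716282, PV = 1.933963
  t = 7.0000: CF_t = 2.700000, DF = 0.698131, PV = 1.884954
  t = 7.5000: CF_t = 2.700000, DF = 0.680440, PV = 1.837187
  t = 8.0000: CF_t = 2.700000, DF = 0.663197, PV = 1.790631
  t = 8.5000: CF_t = 2.700000, DF = 0.646390, PV = 1.745254
  t = 9.0000: CF_t = 2.700000, DF = 0.630010, PV = 1.701027
  t = 9.5000: CF_t = 2.700000, DF = 0.614045, PV = 1.657921
  t = 10.0000: CF_t = 102.700000, DF = 0.598484, PV = 61.464341
Price P = sum_t PV_t = 101.544291
Convexity numerator sum_t t*(t + 1/m) * CF_t / (1+y/m)^(m*t + 2):
  t = 0.5000: term = 1.249947
  t = 1.0000: term = 3.654817
  t = 1.5000: term = 7.124399
  t = 2.0000: term = 11.573097
  t = 2.5000: term = 16.919733
  t = 3.0000: term = 23.087355
  t = 3.5000: term = 30.003060
  t = 4.0000: term = 37.597820
  t = 4.5000: term = 45.806311
  t = 5.0000: term = 54.566755
  t = 5.5000: term = 63.820766
  t = 6.0000: term = 73.513199
  t = 6.5000: term = 83.592006
  t = 7.0000: term = 94.008104
  t = 7.5000: term = 104.715237
  t = 8.0000: term = 115.669853
  t = 8.5000: term = 126.830979
  t = 9.0000: term = 138.160108
  t = 9.5000: term = 149.621083
  t = 10.0000: term = 6130.809273
Convexity = (1/P) * sum = 7312.323901 / 101.544291 = 72.011177

Answer: Convexity = 72.0112


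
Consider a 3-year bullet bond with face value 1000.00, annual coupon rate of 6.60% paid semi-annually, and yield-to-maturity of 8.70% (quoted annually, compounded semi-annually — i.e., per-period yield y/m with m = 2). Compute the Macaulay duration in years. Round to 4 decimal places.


Coupon per period c = face * coupon_rate / m = 33.000000
Periods per year m = 2; per-period yield y/m = 0.043500
Number of cashflows N = 6
Cashflows (t years, CF_t, discount factor 1/(1+y/m)^(m*t), PV):
  t = 0.5000: CF_t = 33.000000, DF = 0.958313, PV = 31.624341
  t = 1.0000: CF_t = 33.000000, DF = 0.918365, PV = 30.306029
  t = 1.5000: CF_t = 33.000000, DF = 0.880081, PV = 29.042673
  t = 2.0000: CF_t = 33.000000, DF = 0.843393, PV = 27.831981
  t = 2.5000: CF_t = 33.000000, DF = 0.808235, PV = 26.671760
  t = 3.0000: CF_t = 1033.000000, DF = 0.774543, PV = 800.102452
Price P = sum_t PV_t = 945.579236
Macaulay numerator sum_t t * PV_t:
  t * PV_t at t = 0.5000: 15.812171
  t * PV_t at t = 1.0000: 30.306029
  t * PV_t at t = 1.5000: 43.564009
  t * PV_t at t = 2.0000: 55.663963
  t * PV_t at t = 2.5000: 66.679400
  t * PV_t at t = 3.0000: 2400.307355
Macaulay duration D = (sum_t t * PV_t) / P = 2612.332926 / 945.579236 = 2.762680

Answer: Macaulay duration = 2.7627 years


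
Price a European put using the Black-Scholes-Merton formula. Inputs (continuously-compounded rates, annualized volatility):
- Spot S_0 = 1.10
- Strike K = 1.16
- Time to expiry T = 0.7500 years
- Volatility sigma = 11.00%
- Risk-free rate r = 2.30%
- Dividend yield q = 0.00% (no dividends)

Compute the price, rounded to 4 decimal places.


d1 = (ln(S/K) + (r - q + 0.5*sigma^2) * T) / (sigma * sqrt(T)) = -0.32879914
d2 = d1 - sigma * sqrt(T) = -0.42406194
exp(-rT) = 0.98289793; exp(-qT) = 1.00000000
P = K * exp(-rT) * N(-d2) - S_0 * exp(-qT) * N(-d1)
N(-d1) = 0.62884625; N(-d2) = 0.66423968
P = 1.1600 * 0.98289793 * 0.66423968 - 1.1000 * 1.00000000 * 0.62884625 = 0.0656

Answer: Price = 0.0656


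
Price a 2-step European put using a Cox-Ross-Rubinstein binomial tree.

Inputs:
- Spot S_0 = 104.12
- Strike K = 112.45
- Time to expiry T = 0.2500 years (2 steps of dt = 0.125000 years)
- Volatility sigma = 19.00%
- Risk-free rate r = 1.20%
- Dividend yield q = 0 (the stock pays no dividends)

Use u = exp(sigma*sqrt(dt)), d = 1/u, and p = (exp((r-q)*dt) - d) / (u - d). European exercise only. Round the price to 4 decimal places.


Answer: Price = V(0,0) = 9.6116

Derivation:
dt = T/N = 0.125000
u = exp(sigma*sqrt(dt)) = 1.069483; d = 1/u = 0.935031
p = (exp((r-q)*dt) - d) / (u - d) = 0.494377
Discount per step: exp(-r*dt) = 0.998501
Stock lattice S(k, i) with i counting down-moves:
  k=0: S(0,0) = 104.1200
  k=1: S(1,0) = 111.3545; S(1,1) = 97.3555
  k=2: S(2,0) = 119.0918; S(2,1) = 104.1200; S(2,2) = 91.0304
Terminal payoffs V(N, i) = max(K - S_T, 0):
  V(2,0) = 0.000000; V(2,1) = 8.330000; V(2,2) = 21.419575
Backward induction: V(k, i) = exp(-r*dt) * [p * V(k+1, i) + (1-p) * V(k+1, i+1)].
  V(1,0) = exp(-r*dt) * [p*0.000000 + (1-p)*8.330000] = 4.205524
  V(1,1) = exp(-r*dt) * [p*8.330000 + (1-p)*21.419575] = 14.925980
  V(0,0) = exp(-r*dt) * [p*4.205524 + (1-p)*14.925980] = 9.611601


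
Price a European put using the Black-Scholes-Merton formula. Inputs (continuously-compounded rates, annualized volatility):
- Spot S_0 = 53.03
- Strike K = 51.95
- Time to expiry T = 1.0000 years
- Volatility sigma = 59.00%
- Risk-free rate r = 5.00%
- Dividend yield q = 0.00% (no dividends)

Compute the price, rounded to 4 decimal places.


d1 = (ln(S/K) + (r - q + 0.5*sigma^2) * T) / (sigma * sqrt(T)) = 0.41462046
d2 = d1 - sigma * sqrt(T) = -0.17537954
exp(-rT) = 0.95122942; exp(-qT) = 1.00000000
P = K * exp(-rT) * N(-d2) - S_0 * exp(-qT) * N(-d1)
N(-d1) = 0.33920988; N(-d2) = 0.56960929
P = 51.9500 * 0.95122942 * 0.56960929 - 53.0300 * 1.00000000 * 0.33920988 = 10.1597

Answer: Price = 10.1597


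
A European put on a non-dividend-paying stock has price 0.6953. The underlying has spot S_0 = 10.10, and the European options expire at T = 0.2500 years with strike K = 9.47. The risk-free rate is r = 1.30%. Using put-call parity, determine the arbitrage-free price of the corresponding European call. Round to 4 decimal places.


Put-call parity: C - P = S_0 * exp(-qT) - K * exp(-rT).
S_0 * exp(-qT) = 10.1000 * 1.00000000 = 10.10000000
K * exp(-rT) = 9.4700 * 0.99675528 = 9.43927246
C = P + S*exp(-qT) - K*exp(-rT)
C = 0.6953 + 10.10000000 - 9.43927246 = 1.3560

Answer: Call price = 1.3560


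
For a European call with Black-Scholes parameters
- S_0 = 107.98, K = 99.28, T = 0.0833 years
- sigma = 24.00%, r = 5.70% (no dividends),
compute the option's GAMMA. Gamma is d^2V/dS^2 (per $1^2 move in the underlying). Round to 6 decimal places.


Answer: Gamma = 0.022440

Derivation:
d1 = 1.3158860406; d2 = 1.2466178661
phi(d1) = 0.1678446266; exp(-qT) = 1.0000000000; exp(-rT) = 0.9952631544
Gamma = exp(-qT) * phi(d1) / (S * sigma * sqrt(T)) = 1.0000000000 * 0.1678446266 / (107.9800 * 0.2400 * 0.2886173938) = 0.022440


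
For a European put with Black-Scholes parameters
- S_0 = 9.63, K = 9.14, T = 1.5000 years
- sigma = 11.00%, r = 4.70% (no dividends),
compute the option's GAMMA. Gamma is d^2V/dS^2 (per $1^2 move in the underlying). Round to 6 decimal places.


d1 = 0.9782953274; d2 = 0.8435733916
phi(d1) = 0.2472217907; exp(-qT) = 1.0000000000; exp(-rT) = 0.9319277395
Gamma = exp(-qT) * phi(d1) / (S * sigma * sqrt(T)) = 1.0000000000 * 0.2472217907 / (9.6300 * 0.1100 * 1.2247448714) = 0.190556

Answer: Gamma = 0.190556


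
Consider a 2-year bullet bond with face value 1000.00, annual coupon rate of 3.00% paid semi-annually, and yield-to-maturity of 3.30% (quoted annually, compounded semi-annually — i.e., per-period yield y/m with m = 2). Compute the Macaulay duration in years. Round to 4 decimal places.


Coupon per period c = face * coupon_rate / m = 15.000000
Periods per year m = 2; per-period yield y/m = 0.016500
Number of cashflows N = 4
Cashflows (t years, CF_t, discount factor 1/(1+y/m)^(m*t), PV):
  t = 0.5000: CF_t = 15.000000, DF = 0.983768, PV = 14.756517
  t = 1.0000: CF_t = 15.000000, DF = 0.967799, PV = 14.516987
  t = 1.5000: CF_t = 15.000000, DF = 0.952090, PV = 14.281345
  t = 2.0000: CF_t = 1015.000000, DF = 0.936635, PV = 950.684713
Price P = sum_t PV_t = 994.239562
Macaulay numerator sum_t t * PV_t:
  t * PV_t at t = 0.5000: 7.378259
  t * PV_t at t = 1.0000: 14.516987
  t * PV_t at t = 1.5000: 21.422017
  t * PV_t at t = 2.0000: 1901.369425
Macaulay duration D = (sum_t t * PV_t) / P = 1944.686689 / 994.239562 = 1.955954

Answer: Macaulay duration = 1.9560 years


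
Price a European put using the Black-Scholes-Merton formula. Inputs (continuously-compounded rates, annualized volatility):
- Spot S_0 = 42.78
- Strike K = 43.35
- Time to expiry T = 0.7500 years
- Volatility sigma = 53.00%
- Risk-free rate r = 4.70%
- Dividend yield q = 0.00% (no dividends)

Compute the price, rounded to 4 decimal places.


d1 = (ln(S/K) + (r - q + 0.5*sigma^2) * T) / (sigma * sqrt(T)) = 0.27745820
d2 = d1 - sigma * sqrt(T) = -0.18153526
exp(-rT) = 0.96536405; exp(-qT) = 1.00000000
P = K * exp(-rT) * N(-d2) - S_0 * exp(-qT) * N(-d1)
N(-d1) = 0.39071415; N(-d2) = 0.57202627
P = 43.3500 * 0.96536405 * 0.57202627 - 42.7800 * 1.00000000 * 0.39071415 = 7.2237

Answer: Price = 7.2237


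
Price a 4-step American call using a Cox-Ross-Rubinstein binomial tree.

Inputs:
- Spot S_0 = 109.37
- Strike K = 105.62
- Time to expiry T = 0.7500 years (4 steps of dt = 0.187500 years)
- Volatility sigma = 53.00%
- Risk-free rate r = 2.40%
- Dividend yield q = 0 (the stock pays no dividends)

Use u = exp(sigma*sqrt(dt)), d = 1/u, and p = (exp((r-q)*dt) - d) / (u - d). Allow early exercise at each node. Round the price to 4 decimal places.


Answer: Price = V(0,0) = 21.7432

Derivation:
dt = T/N = 0.187500
u = exp(sigma*sqrt(dt)) = 1.257967; d = 1/u = 0.794934
p = (exp((r-q)*dt) - d) / (u - d) = 0.452617
Discount per step: exp(-r*dt) = 0.995510
Stock lattice S(k, i) with i counting down-moves:
  k=0: S(0,0) = 109.3700
  k=1: S(1,0) = 137.5838; S(1,1) = 86.9419
  k=2: S(2,0) = 173.0759; S(2,1) = 109.3700; S(2,2) = 69.1130
  k=3: S(3,0) = 217.7237; S(3,1) = 137.5838; S(3,2) = 86.9419; S(3,3) = 54.9403
  k=4: S(4,0) = 273.8892; S(4,1) = 173.0759; S(4,2) = 109.3700; S(4,3) = 69.1130; S(4,4) = 43.6739
Terminal payoffs V(N, i) = max(S_T - K, 0):
  V(4,0) = 168.269176; V(4,1) = 67.455877; V(4,2) = 3.750000; V(4,3) = 0.000000; V(4,4) = 0.000000
Backward induction: V(k, i) = exp(-r*dt) * [p * V(k+1, i) + (1-p) * V(k+1, i+1)]; then take max(V_cont, immediate exercise) for American.
  V(3,0) = exp(-r*dt) * [p*168.269176 + (1-p)*67.455877] = 112.577922; exercise = 112.103699; V(3,0) = max -> 112.577922
  V(3,1) = exp(-r*dt) * [p*67.455877 + (1-p)*3.750000] = 32.438046; exercise = 31.963824; V(3,1) = max -> 32.438046
  V(3,2) = exp(-r*dt) * [p*3.750000 + (1-p)*0.000000] = 1.689692; exercise = 0.000000; V(3,2) = max -> 1.689692
  V(3,3) = exp(-r*dt) * [p*0.000000 + (1-p)*0.000000] = 0.000000; exercise = 0.000000; V(3,3) = max -> 0.000000
  V(2,0) = exp(-r*dt) * [p*112.577922 + (1-p)*32.438046] = 68.402192; exercise = 67.455877; V(2,0) = max -> 68.402192
  V(2,1) = exp(-r*dt) * [p*32.438046 + (1-p)*1.689692] = 15.536839; exercise = 3.750000; V(2,1) = max -> 15.536839
  V(2,2) = exp(-r*dt) * [p*1.689692 + (1-p)*0.000000] = 0.761349; exercise = 0.000000; V(2,2) = max -> 0.761349
  V(1,0) = exp(-r*dt) * [p*68.402192 + (1-p)*15.536839] = 39.287391; exercise = 31.963824; V(1,0) = max -> 39.287391
  V(1,1) = exp(-r*dt) * [p*15.536839 + (1-p)*0.761349] = 7.415538; exercise = 0.000000; V(1,1) = max -> 7.415538
  V(0,0) = exp(-r*dt) * [p*39.287391 + (1-p)*7.415538] = 21.743207; exercise = 3.750000; V(0,0) = max -> 21.743207


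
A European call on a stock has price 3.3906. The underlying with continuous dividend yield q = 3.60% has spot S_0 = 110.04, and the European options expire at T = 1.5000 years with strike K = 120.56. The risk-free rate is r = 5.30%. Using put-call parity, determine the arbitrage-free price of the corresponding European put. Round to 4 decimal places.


Put-call parity: C - P = S_0 * exp(-qT) - K * exp(-rT).
S_0 * exp(-qT) = 110.0400 * 0.94743211 = 104.25542900
K * exp(-rT) = 120.5600 * 0.92357802 = 111.34656609
P = C - S*exp(-qT) + K*exp(-rT)
P = 3.3906 - 104.25542900 + 111.34656609 = 10.4817

Answer: Put price = 10.4817


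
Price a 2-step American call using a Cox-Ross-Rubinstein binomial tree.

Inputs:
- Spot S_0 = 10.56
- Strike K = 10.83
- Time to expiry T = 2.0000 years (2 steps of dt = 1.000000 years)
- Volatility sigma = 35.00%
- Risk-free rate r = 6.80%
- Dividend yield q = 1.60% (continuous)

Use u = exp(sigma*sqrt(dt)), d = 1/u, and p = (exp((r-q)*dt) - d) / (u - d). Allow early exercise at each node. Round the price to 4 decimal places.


dt = T/N = 1.000000
u = exp(sigma*sqrt(dt)) = 1.419068; d = 1/u = 0.704688
p = (exp((r-q)*dt) - d) / (u - d) = 0.488099
Discount per step: exp(-r*dt) = 0.934260
Stock lattice S(k, i) with i counting down-moves:
  k=0: S(0,0) = 10.5600
  k=1: S(1,0) = 14.9854; S(1,1) = 7.4415
  k=2: S(2,0) = 21.2652; S(2,1) = 10.5600; S(2,2) = 5.2439
Terminal payoffs V(N, i) = max(S_T - K, 0):
  V(2,0) = 10.435229; V(2,1) = 0.000000; V(2,2) = 0.000000
Backward induction: V(k, i) = exp(-r*dt) * [p * V(k+1, i) + (1-p) * V(k+1, i+1)]; then take max(V_cont, immediate exercise) for American.
  V(1,0) = exp(-r*dt) * [p*10.435229 + (1-p)*0.000000] = 4.758582; exercise = 4.155353; V(1,0) = max -> 4.758582
  V(1,1) = exp(-r*dt) * [p*0.000000 + (1-p)*0.000000] = 0.000000; exercise = 0.000000; V(1,1) = max -> 0.000000
  V(0,0) = exp(-r*dt) * [p*4.758582 + (1-p)*0.000000] = 2.169967; exercise = 0.000000; V(0,0) = max -> 2.169967

Answer: Price = V(0,0) = 2.1700


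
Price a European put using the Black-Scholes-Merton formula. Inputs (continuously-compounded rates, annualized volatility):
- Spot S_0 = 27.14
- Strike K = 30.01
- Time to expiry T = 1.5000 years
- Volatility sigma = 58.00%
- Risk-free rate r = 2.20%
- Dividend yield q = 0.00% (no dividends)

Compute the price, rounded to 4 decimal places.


d1 = (ln(S/K) + (r - q + 0.5*sigma^2) * T) / (sigma * sqrt(T)) = 0.26012173
d2 = d1 - sigma * sqrt(T) = -0.45023030
exp(-rT) = 0.96753856; exp(-qT) = 1.00000000
P = K * exp(-rT) * N(-d2) - S_0 * exp(-qT) * N(-d1)
N(-d1) = 0.39738494; N(-d2) = 0.67372780
P = 30.0100 * 0.96753856 * 0.67372780 - 27.1400 * 1.00000000 * 0.39738494 = 8.7772

Answer: Price = 8.7772


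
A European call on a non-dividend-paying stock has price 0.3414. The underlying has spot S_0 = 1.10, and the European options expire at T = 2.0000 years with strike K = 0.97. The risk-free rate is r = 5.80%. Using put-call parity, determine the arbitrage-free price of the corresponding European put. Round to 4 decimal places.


Answer: Put price = 0.1052

Derivation:
Put-call parity: C - P = S_0 * exp(-qT) - K * exp(-rT).
S_0 * exp(-qT) = 1.1000 * 1.00000000 = 1.10000000
K * exp(-rT) = 0.9700 * 0.89047522 = 0.86376097
P = C - S*exp(-qT) + K*exp(-rT)
P = 0.3414 - 1.10000000 + 0.86376097 = 0.1052


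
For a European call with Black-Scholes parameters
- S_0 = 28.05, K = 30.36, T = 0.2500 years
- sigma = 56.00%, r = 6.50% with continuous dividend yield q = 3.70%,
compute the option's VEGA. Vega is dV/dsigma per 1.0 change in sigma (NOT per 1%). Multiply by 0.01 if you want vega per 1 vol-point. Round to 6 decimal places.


d1 = -0.1176332877; d2 = -0.3976332877
phi(d1) = 0.3961916071; exp(-qT) = 0.9907926496; exp(-rT) = 0.9838813190
Vega = S * exp(-qT) * phi(d1) * sqrt(T) = 28.0500 * 0.9907926496 * 0.3961916071 * 0.5000000000 = 5.505426

Answer: Vega = 5.505426


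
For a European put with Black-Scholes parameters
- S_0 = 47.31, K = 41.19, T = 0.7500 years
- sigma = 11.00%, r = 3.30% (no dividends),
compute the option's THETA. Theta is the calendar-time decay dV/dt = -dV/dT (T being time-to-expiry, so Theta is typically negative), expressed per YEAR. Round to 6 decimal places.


Answer: Theta = -0.190590

Derivation:
d1 = 1.7615868002; d2 = 1.6663240058
phi(d1) = 0.0845398244; exp(-qT) = 1.0000000000; exp(-rT) = 0.9755537700
Theta = -S*exp(-qT)*phi(d1)*sigma/(2*sqrt(T)) + r*K*exp(-rT)*N(-d2) - q*S*exp(-qT)*N(-d1)
N(-d1) = 0.0390695679; N(-d2) = 0.0478244489; sqrt(T) = 0.8660254038
Term 1 = -47.3100 * 1.0000000000 * 0.0845398244 * 0.1100 / (2 * 0.8660254038) = -0.2540073872
Term 2 = 0.0330 * 41.1900 * 0.9755537700 * 0.0478244489 = 0.0634171788
Term 3 = 0 (no dividend yield, q = 0)
Theta = -0.2540073872 + (0.0634171788) + (0.0000000000) = -0.190590


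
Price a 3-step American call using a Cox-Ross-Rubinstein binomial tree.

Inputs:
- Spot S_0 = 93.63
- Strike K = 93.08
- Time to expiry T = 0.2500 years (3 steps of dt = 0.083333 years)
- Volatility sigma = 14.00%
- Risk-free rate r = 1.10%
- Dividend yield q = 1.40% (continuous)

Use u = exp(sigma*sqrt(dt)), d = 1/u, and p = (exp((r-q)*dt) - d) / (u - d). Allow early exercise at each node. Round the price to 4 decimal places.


Answer: Price = V(0,0) = 3.0647

Derivation:
dt = T/N = 0.083333
u = exp(sigma*sqrt(dt)) = 1.041242; d = 1/u = 0.960391
p = (exp((r-q)*dt) - d) / (u - d) = 0.486806
Discount per step: exp(-r*dt) = 0.999084
Stock lattice S(k, i) with i counting down-moves:
  k=0: S(0,0) = 93.6300
  k=1: S(1,0) = 97.4915; S(1,1) = 89.9214
  k=2: S(2,0) = 101.5123; S(2,1) = 93.6300; S(2,2) = 86.3598
  k=3: S(3,0) = 105.6989; S(3,1) = 97.4915; S(3,2) = 89.9214; S(3,3) = 82.9392
Terminal payoffs V(N, i) = max(S_T - K, 0):
  V(3,0) = 12.618891; V(3,1) = 4.411516; V(3,2) = 0.000000; V(3,3) = 0.000000
Backward induction: V(k, i) = exp(-r*dt) * [p * V(k+1, i) + (1-p) * V(k+1, i+1)]; then take max(V_cont, immediate exercise) for American.
  V(2,0) = exp(-r*dt) * [p*12.618891 + (1-p)*4.411516] = 8.399213; exercise = 8.432291; V(2,0) = max -> 8.432291
  V(2,1) = exp(-r*dt) * [p*4.411516 + (1-p)*0.000000] = 2.145585; exercise = 0.550000; V(2,1) = max -> 2.145585
  V(2,2) = exp(-r*dt) * [p*0.000000 + (1-p)*0.000000] = 0.000000; exercise = 0.000000; V(2,2) = max -> 0.000000
  V(1,0) = exp(-r*dt) * [p*8.432291 + (1-p)*2.145585] = 5.201221; exercise = 4.411516; V(1,0) = max -> 5.201221
  V(1,1) = exp(-r*dt) * [p*2.145585 + (1-p)*0.000000] = 1.043527; exercise = 0.000000; V(1,1) = max -> 1.043527
  V(0,0) = exp(-r*dt) * [p*5.201221 + (1-p)*1.043527] = 3.064707; exercise = 0.550000; V(0,0) = max -> 3.064707


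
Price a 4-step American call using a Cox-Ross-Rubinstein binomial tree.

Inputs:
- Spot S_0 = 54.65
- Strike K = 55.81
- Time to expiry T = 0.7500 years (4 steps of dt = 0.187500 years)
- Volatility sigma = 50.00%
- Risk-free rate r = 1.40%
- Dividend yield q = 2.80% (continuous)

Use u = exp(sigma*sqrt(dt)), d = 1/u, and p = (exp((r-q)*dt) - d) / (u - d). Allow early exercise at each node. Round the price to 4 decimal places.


dt = T/N = 0.187500
u = exp(sigma*sqrt(dt)) = 1.241731; d = 1/u = 0.805327
p = (exp((r-q)*dt) - d) / (u - d) = 0.440077
Discount per step: exp(-r*dt) = 0.997378
Stock lattice S(k, i) with i counting down-moves:
  k=0: S(0,0) = 54.6500
  k=1: S(1,0) = 67.8606; S(1,1) = 44.0111
  k=2: S(2,0) = 84.2646; S(2,1) = 54.6500; S(2,2) = 35.4434
  k=3: S(3,0) = 104.6340; S(3,1) = 67.8606; S(3,2) = 44.0111; S(3,3) = 28.5435
  k=4: S(4,0) = 129.9272; S(4,1) = 84.2646; S(4,2) = 54.6500; S(4,3) = 35.4434; S(4,4) = 22.9869
Terminal payoffs V(N, i) = max(S_T - K, 0):
  V(4,0) = 74.117242; V(4,1) = 28.454606; V(4,2) = 0.000000; V(4,3) = 0.000000; V(4,4) = 0.000000
Backward induction: V(k, i) = exp(-r*dt) * [p * V(k+1, i) + (1-p) * V(k+1, i+1)]; then take max(V_cont, immediate exercise) for American.
  V(3,0) = exp(-r*dt) * [p*74.117242 + (1-p)*28.454606] = 48.422391; exercise = 48.823971; V(3,0) = max -> 48.823971
  V(3,1) = exp(-r*dt) * [p*28.454606 + (1-p)*0.000000] = 12.489380; exercise = 12.050598; V(3,1) = max -> 12.489380
  V(3,2) = exp(-r*dt) * [p*0.000000 + (1-p)*0.000000] = 0.000000; exercise = 0.000000; V(3,2) = max -> 0.000000
  V(3,3) = exp(-r*dt) * [p*0.000000 + (1-p)*0.000000] = 0.000000; exercise = 0.000000; V(3,3) = max -> 0.000000
  V(2,0) = exp(-r*dt) * [p*48.823971 + (1-p)*12.489380] = 28.404726; exercise = 28.454606; V(2,0) = max -> 28.454606
  V(2,1) = exp(-r*dt) * [p*12.489380 + (1-p)*0.000000] = 5.481876; exercise = 0.000000; V(2,1) = max -> 5.481876
  V(2,2) = exp(-r*dt) * [p*0.000000 + (1-p)*0.000000] = 0.000000; exercise = 0.000000; V(2,2) = max -> 0.000000
  V(1,0) = exp(-r*dt) * [p*28.454606 + (1-p)*5.481876] = 15.550764; exercise = 12.050598; V(1,0) = max -> 15.550764
  V(1,1) = exp(-r*dt) * [p*5.481876 + (1-p)*0.000000] = 2.406121; exercise = 0.000000; V(1,1) = max -> 2.406121
  V(0,0) = exp(-r*dt) * [p*15.550764 + (1-p)*2.406121] = 8.169299; exercise = 0.000000; V(0,0) = max -> 8.169299

Answer: Price = V(0,0) = 8.1693


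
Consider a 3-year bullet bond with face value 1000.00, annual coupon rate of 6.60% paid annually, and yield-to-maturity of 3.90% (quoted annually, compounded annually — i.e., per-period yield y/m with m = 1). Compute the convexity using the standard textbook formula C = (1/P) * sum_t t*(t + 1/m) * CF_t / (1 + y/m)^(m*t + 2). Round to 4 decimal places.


Answer: Convexity = 10.2526

Derivation:
Coupon per period c = face * coupon_rate / m = 66.000000
Periods per year m = 1; per-period yield y/m = 0.039000
Number of cashflows N = 3
Cashflows (t years, CF_t, discount factor 1/(1+y/m)^(m*t), PV):
  t = 1.0000: CF_t = 66.000000, DF = 0.962464, PV = 63.522618
  t = 2.0000: CF_t = 66.000000, DF = 0.926337, PV = 61.138227
  t = 3.0000: CF_t = 1066.000000, DF = 0.891566, PV = 950.409048
Price P = sum_t PV_t = 1075.069893
Convexity numerator sum_t t*(t + 1/m) * CF_t / (1+y/m)^(m*t + 2):
  t = 1.0000: term = 117.686674
  t = 2.0000: term = 339.807528
  t = 3.0000: term = 10564.786208
Convexity = (1/P) * sum = 11022.280409 / 1075.069893 = 10.252618


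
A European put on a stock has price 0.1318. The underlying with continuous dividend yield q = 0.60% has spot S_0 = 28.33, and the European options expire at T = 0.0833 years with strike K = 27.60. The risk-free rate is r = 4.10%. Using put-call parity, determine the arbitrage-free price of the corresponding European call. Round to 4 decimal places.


Put-call parity: C - P = S_0 * exp(-qT) - K * exp(-rT).
S_0 * exp(-qT) = 28.3300 * 0.99950032 = 28.31584420
K * exp(-rT) = 27.6000 * 0.99659053 = 27.50589850
C = P + S*exp(-qT) - K*exp(-rT)
C = 0.1318 + 28.31584420 - 27.50589850 = 0.9417

Answer: Call price = 0.9417


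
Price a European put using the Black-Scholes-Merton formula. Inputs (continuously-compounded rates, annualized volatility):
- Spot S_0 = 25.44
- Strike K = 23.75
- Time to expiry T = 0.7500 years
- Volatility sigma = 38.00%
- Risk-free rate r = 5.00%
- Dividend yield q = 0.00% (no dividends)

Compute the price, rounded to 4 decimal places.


d1 = (ln(S/K) + (r - q + 0.5*sigma^2) * T) / (sigma * sqrt(T)) = 0.48737542
d2 = d1 - sigma * sqrt(T) = 0.15828577
exp(-rT) = 0.96319442; exp(-qT) = 1.00000000
P = K * exp(-rT) * N(-d2) - S_0 * exp(-qT) * N(-d1)
N(-d1) = 0.31299615; N(-d2) = 0.43711581
P = 23.7500 * 0.96319442 * 0.43711581 - 25.4400 * 1.00000000 * 0.31299615 = 2.0368

Answer: Price = 2.0368


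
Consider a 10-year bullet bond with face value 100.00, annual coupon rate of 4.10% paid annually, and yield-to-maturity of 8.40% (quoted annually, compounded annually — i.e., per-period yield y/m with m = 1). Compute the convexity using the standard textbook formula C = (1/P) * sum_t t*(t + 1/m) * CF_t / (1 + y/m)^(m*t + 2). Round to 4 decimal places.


Answer: Convexity = 69.9521

Derivation:
Coupon per period c = face * coupon_rate / m = 4.100000
Periods per year m = 1; per-period yield y/m = 0.084000
Number of cashflows N = 10
Cashflows (t years, CF_t, discount factor 1/(1+y/m)^(m*t), PV):
  t = 1.0000: CF_t = 4.100000, DF = 0.922509, PV = 3.782288
  t = 2.0000: CF_t = 4.100000, DF = 0.851023, PV = 3.489195
  t = 3.0000: CF_t = 4.100000, DF = 0.785077, PV = 3.218815
  t = 4.0000: CF_t = 4.100000, DF = 0.724241, PV = 2.969386
  t = 5.0000: CF_t = 4.100000, DF = 0.668119, PV = 2.739286
  t = 6.0000: CF_t = 4.100000, DF = 0.616346, PV = 2.527017
  t = 7.0000: CF_t = 4.100000, DF = 0.568585, PV = 2.331196
  t = 8.0000: CF_t = 4.100000, DF = 0.524524, PV = 2.150550
  t = 9.0000: CF_t = 4.100000, DF = 0.483879, PV = 1.983902
  t = 10.0000: CF_t = 104.100000, DF = 0.446383, PV = 46.468420
Price P = sum_t PV_t = 71.660057
Convexity numerator sum_t t*(t + 1/m) * CF_t / (1+y/m)^(m*t + 2):
  t = 1.0000: term = 6.437630
  t = 2.0000: term = 17.816319
  t = 3.0000: term = 32.871437
  t = 4.0000: term = 50.540340
  t = 5.0000: term = 69.935895
  t = 6.0000: term = 90.323111
  t = 7.0000: term = 111.098538
  t = 8.0000: term = 131.772119
  t = 9.0000: term = 151.951245
  t = 10.0000: term = 4350.027758
Convexity = (1/P) * sum = 5012.774392 / 71.660057 = 69.952140


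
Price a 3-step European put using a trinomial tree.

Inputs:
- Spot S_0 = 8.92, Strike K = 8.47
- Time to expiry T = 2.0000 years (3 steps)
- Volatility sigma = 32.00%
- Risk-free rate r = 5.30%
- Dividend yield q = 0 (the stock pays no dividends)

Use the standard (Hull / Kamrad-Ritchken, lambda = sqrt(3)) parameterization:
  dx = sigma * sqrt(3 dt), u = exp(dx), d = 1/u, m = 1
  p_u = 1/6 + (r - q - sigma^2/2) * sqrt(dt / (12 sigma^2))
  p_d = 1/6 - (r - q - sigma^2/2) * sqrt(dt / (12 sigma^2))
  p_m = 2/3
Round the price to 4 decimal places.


Answer: Price = V(0,0) = 0.8534

Derivation:
dt = T/N = 0.666667; dx = sigma*sqrt(3*dt) = 0.452548
u = exp(dx) = 1.572314; d = 1/u = 0.636005
p_u = 0.167992, p_m = 0.666667, p_d = 0.165341
Discount per step: exp(-r*dt) = 0.965284
Stock lattice S(k, j) with j the centered position index:
  k=0: S(0,+0) = 8.9200
  k=1: S(1,-1) = 5.6732; S(1,+0) = 8.9200; S(1,+1) = 14.0250
  k=2: S(2,-2) = 3.6082; S(2,-1) = 5.6732; S(2,+0) = 8.9200; S(2,+1) = 14.0250; S(2,+2) = 22.0518
  k=3: S(3,-3) = 2.2948; S(3,-2) = 3.6082; S(3,-1) = 5.6732; S(3,+0) = 8.9200; S(3,+1) = 14.0250; S(3,+2) = 22.0518; S(3,+3) = 34.6723
Terminal payoffs V(N, j) = max(K - S_T, 0):
  V(3,-3) = 6.175188; V(3,-2) = 4.861835; V(3,-1) = 2.796832; V(3,+0) = 0.000000; V(3,+1) = 0.000000; V(3,+2) = 0.000000; V(3,+3) = 0.000000
Backward induction: V(k, j) = exp(-r*dt) * [p_u * V(k+1, j+1) + p_m * V(k+1, j) + p_d * V(k+1, j-1)]
  V(2,-2) = exp(-r*dt) * [p_u*2.796832 + p_m*4.861835 + p_d*6.175188] = 4.567800
  V(2,-1) = exp(-r*dt) * [p_u*0.000000 + p_m*2.796832 + p_d*4.861835] = 2.575777
  V(2,+0) = exp(-r*dt) * [p_u*0.000000 + p_m*0.000000 + p_d*2.796832] = 0.446377
  V(2,+1) = exp(-r*dt) * [p_u*0.000000 + p_m*0.000000 + p_d*0.000000] = 0.000000
  V(2,+2) = exp(-r*dt) * [p_u*0.000000 + p_m*0.000000 + p_d*0.000000] = 0.000000
  V(1,-1) = exp(-r*dt) * [p_u*0.446377 + p_m*2.575777 + p_d*4.567800] = 2.458980
  V(1,+0) = exp(-r*dt) * [p_u*0.000000 + p_m*0.446377 + p_d*2.575777] = 0.698350
  V(1,+1) = exp(-r*dt) * [p_u*0.000000 + p_m*0.000000 + p_d*0.446377] = 0.071242
  V(0,+0) = exp(-r*dt) * [p_u*0.071242 + p_m*0.698350 + p_d*2.458980] = 0.853411


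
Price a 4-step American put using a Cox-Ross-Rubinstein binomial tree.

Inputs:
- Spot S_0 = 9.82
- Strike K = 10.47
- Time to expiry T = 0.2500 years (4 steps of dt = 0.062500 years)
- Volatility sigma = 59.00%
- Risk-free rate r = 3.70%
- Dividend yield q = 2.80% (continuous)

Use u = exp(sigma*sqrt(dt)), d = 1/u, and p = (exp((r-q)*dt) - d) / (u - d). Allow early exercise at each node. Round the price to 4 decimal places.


Answer: Price = V(0,0) = 1.5469

Derivation:
dt = T/N = 0.062500
u = exp(sigma*sqrt(dt)) = 1.158933; d = 1/u = 0.862862
p = (exp((r-q)*dt) - d) / (u - d) = 0.465092
Discount per step: exp(-r*dt) = 0.997690
Stock lattice S(k, i) with i counting down-moves:
  k=0: S(0,0) = 9.8200
  k=1: S(1,0) = 11.3807; S(1,1) = 8.4733
  k=2: S(2,0) = 13.1895; S(2,1) = 9.8200; S(2,2) = 7.3113
  k=3: S(3,0) = 15.2858; S(3,1) = 11.3807; S(3,2) = 8.4733; S(3,3) = 6.3086
  k=4: S(4,0) = 17.7152; S(4,1) = 13.1895; S(4,2) = 9.8200; S(4,3) = 7.3113; S(4,4) = 5.4435
Terminal payoffs V(N, i) = max(K - S_T, 0):
  V(4,0) = 0.000000; V(4,1) = 0.000000; V(4,2) = 0.650000; V(4,3) = 3.158700; V(4,4) = 5.026506
Backward induction: V(k, i) = exp(-r*dt) * [p * V(k+1, i) + (1-p) * V(k+1, i+1)]; then take max(V_cont, immediate exercise) for American.
  V(3,0) = exp(-r*dt) * [p*0.000000 + (1-p)*0.000000] = 0.000000; exercise = 0.000000; V(3,0) = max -> 0.000000
  V(3,1) = exp(-r*dt) * [p*0.000000 + (1-p)*0.650000] = 0.346887; exercise = 0.000000; V(3,1) = max -> 0.346887
  V(3,2) = exp(-r*dt) * [p*0.650000 + (1-p)*3.158700] = 1.987322; exercise = 1.996691; V(3,2) = max -> 1.996691
  V(3,3) = exp(-r*dt) * [p*3.158700 + (1-p)*5.026506] = 4.148200; exercise = 4.161354; V(3,3) = max -> 4.161354
  V(2,0) = exp(-r*dt) * [p*0.000000 + (1-p)*0.346887] = 0.185124; exercise = 0.000000; V(2,0) = max -> 0.185124
  V(2,1) = exp(-r*dt) * [p*0.346887 + (1-p)*1.996691] = 1.226540; exercise = 0.650000; V(2,1) = max -> 1.226540
  V(2,2) = exp(-r*dt) * [p*1.996691 + (1-p)*4.161354] = 3.147299; exercise = 3.158700; V(2,2) = max -> 3.158700
  V(1,0) = exp(-r*dt) * [p*0.185124 + (1-p)*1.226540] = 0.740472; exercise = 0.000000; V(1,0) = max -> 0.740472
  V(1,1) = exp(-r*dt) * [p*1.226540 + (1-p)*3.158700] = 2.254847; exercise = 1.996691; V(1,1) = max -> 2.254847
  V(0,0) = exp(-r*dt) * [p*0.740472 + (1-p)*2.254847] = 1.546942; exercise = 0.650000; V(0,0) = max -> 1.546942


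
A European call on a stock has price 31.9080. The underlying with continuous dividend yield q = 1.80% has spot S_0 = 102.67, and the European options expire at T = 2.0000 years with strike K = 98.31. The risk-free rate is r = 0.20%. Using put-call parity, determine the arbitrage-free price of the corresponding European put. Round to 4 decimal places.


Put-call parity: C - P = S_0 * exp(-qT) - K * exp(-rT).
S_0 * exp(-qT) = 102.6700 * 0.96464029 = 99.03961893
K * exp(-rT) = 98.3100 * 0.99600799 = 97.91754543
P = C - S*exp(-qT) + K*exp(-rT)
P = 31.9080 - 99.03961893 + 97.91754543 = 30.7859

Answer: Put price = 30.7859


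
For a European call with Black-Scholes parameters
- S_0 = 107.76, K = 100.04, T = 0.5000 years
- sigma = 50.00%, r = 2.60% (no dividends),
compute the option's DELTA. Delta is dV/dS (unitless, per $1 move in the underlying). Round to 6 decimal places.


d1 = 0.4238014118; d2 = 0.0702480212
phi(d1) = 0.3646773272; exp(-qT) = 1.0000000000; exp(-rT) = 0.9870841350
N(d1) = 0.6641446758
Delta = exp(-qT) * N(d1) = 1.0000000000 * 0.6641446758 = 0.664145

Answer: Delta = 0.664145


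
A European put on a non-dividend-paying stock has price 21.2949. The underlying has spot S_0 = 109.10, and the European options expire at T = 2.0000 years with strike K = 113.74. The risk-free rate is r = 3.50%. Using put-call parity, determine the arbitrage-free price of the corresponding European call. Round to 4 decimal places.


Put-call parity: C - P = S_0 * exp(-qT) - K * exp(-rT).
S_0 * exp(-qT) = 109.1000 * 1.00000000 = 109.10000000
K * exp(-rT) = 113.7400 * 0.93239382 = 106.05047308
C = P + S*exp(-qT) - K*exp(-rT)
C = 21.2949 + 109.10000000 - 106.05047308 = 24.3444

Answer: Call price = 24.3444


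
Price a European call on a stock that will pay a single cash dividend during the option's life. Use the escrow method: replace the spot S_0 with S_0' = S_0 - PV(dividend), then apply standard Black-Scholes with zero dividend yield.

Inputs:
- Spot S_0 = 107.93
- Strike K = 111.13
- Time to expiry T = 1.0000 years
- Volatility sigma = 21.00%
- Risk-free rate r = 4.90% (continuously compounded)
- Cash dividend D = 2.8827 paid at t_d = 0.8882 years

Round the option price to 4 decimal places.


Answer: Price = 8.5026

Derivation:
PV(D) = D * exp(-r * t_d) = 2.8827 * 0.95741168 = 2.75993066
S_0' = S_0 - PV(D) = 107.9300 - 2.75993066 = 105.17006934
d1 = (ln(S_0'/K) + (r + sigma^2/2)*T) / (sigma*sqrt(T)) = 0.07584791
d2 = d1 - sigma*sqrt(T) = -0.13415209
exp(-rT) = 0.95218113
N(d1) = 0.53022995; N(d2) = 0.44664115
C = S_0' * N(d1) - K * exp(-rT) * N(d2) = 105.17006934 * 0.53022995 - 111.1300 * 0.95218113 * 0.44664115 = 8.5026


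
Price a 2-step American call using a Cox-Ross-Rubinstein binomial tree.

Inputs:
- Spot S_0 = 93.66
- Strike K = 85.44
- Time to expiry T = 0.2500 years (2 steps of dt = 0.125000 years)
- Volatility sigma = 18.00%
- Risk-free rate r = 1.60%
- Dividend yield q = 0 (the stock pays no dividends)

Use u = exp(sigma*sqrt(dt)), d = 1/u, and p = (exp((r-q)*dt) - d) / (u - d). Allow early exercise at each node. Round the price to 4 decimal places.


dt = T/N = 0.125000
u = exp(sigma*sqrt(dt)) = 1.065708; d = 1/u = 0.938343
p = (exp((r-q)*dt) - d) / (u - d) = 0.499814
Discount per step: exp(-r*dt) = 0.998002
Stock lattice S(k, i) with i counting down-moves:
  k=0: S(0,0) = 93.6600
  k=1: S(1,0) = 99.8142; S(1,1) = 87.8852
  k=2: S(2,0) = 106.3729; S(2,1) = 93.6600; S(2,2) = 82.4665
Terminal payoffs V(N, i) = max(S_T - K, 0):
  V(2,0) = 20.932855; V(2,1) = 8.220000; V(2,2) = 0.000000
Backward induction: V(k, i) = exp(-r*dt) * [p * V(k+1, i) + (1-p) * V(k+1, i+1)]; then take max(V_cont, immediate exercise) for American.
  V(1,0) = exp(-r*dt) * [p*20.932855 + (1-p)*8.220000] = 14.544945; exercise = 14.374236; V(1,0) = max -> 14.544945
  V(1,1) = exp(-r*dt) * [p*8.220000 + (1-p)*0.000000] = 4.100263; exercise = 2.445215; V(1,1) = max -> 4.100263
  V(0,0) = exp(-r*dt) * [p*14.544945 + (1-p)*4.100263] = 9.302039; exercise = 8.220000; V(0,0) = max -> 9.302039

Answer: Price = V(0,0) = 9.3020


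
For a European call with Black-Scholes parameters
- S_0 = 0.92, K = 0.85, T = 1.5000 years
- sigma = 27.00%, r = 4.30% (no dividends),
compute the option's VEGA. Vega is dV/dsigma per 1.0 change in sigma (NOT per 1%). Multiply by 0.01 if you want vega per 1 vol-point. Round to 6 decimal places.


Answer: Vega = 0.375532

Derivation:
d1 = 0.5997086359; d2 = 0.2690275206
phi(d1) = 0.3332828476; exp(-qT) = 1.0000000000; exp(-rT) = 0.9375361143
Vega = S * exp(-qT) * phi(d1) * sqrt(T) = 0.9200 * 1.0000000000 * 0.3332828476 * 1.2247448714 = 0.375532


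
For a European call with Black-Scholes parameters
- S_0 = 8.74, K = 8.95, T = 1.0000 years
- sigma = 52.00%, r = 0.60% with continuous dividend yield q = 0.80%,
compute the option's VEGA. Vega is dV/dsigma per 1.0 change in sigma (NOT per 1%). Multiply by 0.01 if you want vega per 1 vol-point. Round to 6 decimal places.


Answer: Vega = 3.383186

Derivation:
d1 = 0.2104935719; d2 = -0.3095064281
phi(d1) = 0.3902013835; exp(-qT) = 0.9920319148; exp(-rT) = 0.9940179641
Vega = S * exp(-qT) * phi(d1) * sqrt(T) = 8.7400 * 0.9920319148 * 0.3902013835 * 1.0000000000 = 3.383186


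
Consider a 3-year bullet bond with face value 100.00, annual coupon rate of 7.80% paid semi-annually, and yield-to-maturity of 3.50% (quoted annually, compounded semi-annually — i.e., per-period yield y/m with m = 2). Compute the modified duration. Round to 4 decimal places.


Coupon per period c = face * coupon_rate / m = 3.900000
Periods per year m = 2; per-period yield y/m = 0.017500
Number of cashflows N = 6
Cashflows (t years, CF_t, discount factor 1/(1+y/m)^(m*t), PV):
  t = 0.5000: CF_t = 3.900000, DF = 0.982801, PV = 3.832924
  t = 1.0000: CF_t = 3.900000, DF = 0.965898, PV = 3.767001
  t = 1.5000: CF_t = 3.900000, DF = 0.949285, PV = 3.702213
  t = 2.0000: CF_t = 3.900000, DF = 0.932959, PV = 3.638538
  t = 2.5000: CF_t = 3.900000, DF = 0.916913, PV = 3.575959
  t = 3.0000: CF_t = 103.900000, DF = 0.901143, PV = 93.628710
Price P = sum_t PV_t = 112.145345
First compute Macaulay numerator sum_t t * PV_t:
  t * PV_t at t = 0.5000: 1.916462
  t * PV_t at t = 1.0000: 3.767001
  t * PV_t at t = 1.5000: 5.553319
  t * PV_t at t = 2.0000: 7.277076
  t * PV_t at t = 2.5000: 8.939897
  t * PV_t at t = 3.0000: 280.886130
Macaulay duration D = 308.339886 / 112.145345 = 2.749467
Modified duration = D / (1 + y/m) = 2.749467 / (1 + 0.017500) = 2.702179

Answer: Modified duration = 2.7022


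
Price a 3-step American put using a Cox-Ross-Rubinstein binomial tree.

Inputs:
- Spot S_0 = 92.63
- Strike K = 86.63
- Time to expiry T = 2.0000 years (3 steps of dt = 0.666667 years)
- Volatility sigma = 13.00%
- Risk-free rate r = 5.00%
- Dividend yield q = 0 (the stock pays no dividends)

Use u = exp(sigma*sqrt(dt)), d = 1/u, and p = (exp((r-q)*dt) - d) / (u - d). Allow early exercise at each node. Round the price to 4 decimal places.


dt = T/N = 0.666667
u = exp(sigma*sqrt(dt)) = 1.111983; d = 1/u = 0.899295
p = (exp((r-q)*dt) - d) / (u - d) = 0.632854
Discount per step: exp(-r*dt) = 0.967216
Stock lattice S(k, i) with i counting down-moves:
  k=0: S(0,0) = 92.6300
  k=1: S(1,0) = 103.0029; S(1,1) = 83.3017
  k=2: S(2,0) = 114.5375; S(2,1) = 92.6300; S(2,2) = 74.9127
  k=3: S(3,0) = 127.3637; S(3,1) = 103.0029; S(3,2) = 83.3017; S(3,3) = 67.3686
Terminal payoffs V(N, i) = max(K - S_T, 0):
  V(3,0) = 0.000000; V(3,1) = 0.000000; V(3,2) = 3.328337; V(3,3) = 19.261376
Backward induction: V(k, i) = exp(-r*dt) * [p * V(k+1, i) + (1-p) * V(k+1, i+1)]; then take max(V_cont, immediate exercise) for American.
  V(2,0) = exp(-r*dt) * [p*0.000000 + (1-p)*0.000000] = 0.000000; exercise = 0.000000; V(2,0) = max -> 0.000000
  V(2,1) = exp(-r*dt) * [p*0.000000 + (1-p)*3.328337] = 1.181924; exercise = 0.000000; V(2,1) = max -> 1.181924
  V(2,2) = exp(-r*dt) * [p*3.328337 + (1-p)*19.261376] = 8.877192; exercise = 11.717261; V(2,2) = max -> 11.717261
  V(1,0) = exp(-r*dt) * [p*0.000000 + (1-p)*1.181924] = 0.419712; exercise = 0.000000; V(1,0) = max -> 0.419712
  V(1,1) = exp(-r*dt) * [p*1.181924 + (1-p)*11.717261] = 4.884372; exercise = 3.328337; V(1,1) = max -> 4.884372
  V(0,0) = exp(-r*dt) * [p*0.419712 + (1-p)*4.884372] = 1.991395; exercise = 0.000000; V(0,0) = max -> 1.991395

Answer: Price = V(0,0) = 1.9914


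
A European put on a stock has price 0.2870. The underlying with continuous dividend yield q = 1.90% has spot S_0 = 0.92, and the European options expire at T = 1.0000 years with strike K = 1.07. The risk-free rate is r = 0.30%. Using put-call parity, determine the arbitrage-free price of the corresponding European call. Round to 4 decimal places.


Put-call parity: C - P = S_0 * exp(-qT) - K * exp(-rT).
S_0 * exp(-qT) = 0.9200 * 0.98117936 = 0.90268501
K * exp(-rT) = 1.0700 * 0.99700450 = 1.06679481
C = P + S*exp(-qT) - K*exp(-rT)
C = 0.2870 + 0.90268501 - 1.06679481 = 0.1229

Answer: Call price = 0.1229


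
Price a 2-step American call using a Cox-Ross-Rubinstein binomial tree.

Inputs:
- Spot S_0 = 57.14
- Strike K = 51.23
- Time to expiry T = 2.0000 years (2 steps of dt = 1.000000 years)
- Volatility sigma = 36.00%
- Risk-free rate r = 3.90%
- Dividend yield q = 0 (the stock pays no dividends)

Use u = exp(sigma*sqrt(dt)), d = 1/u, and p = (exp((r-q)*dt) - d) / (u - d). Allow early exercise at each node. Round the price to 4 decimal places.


Answer: Price = V(0,0) = 15.9532

Derivation:
dt = T/N = 1.000000
u = exp(sigma*sqrt(dt)) = 1.433329; d = 1/u = 0.697676
p = (exp((r-q)*dt) - d) / (u - d) = 0.465021
Discount per step: exp(-r*dt) = 0.961751
Stock lattice S(k, i) with i counting down-moves:
  k=0: S(0,0) = 57.1400
  k=1: S(1,0) = 81.9004; S(1,1) = 39.8652
  k=2: S(2,0) = 117.3903; S(2,1) = 57.1400; S(2,2) = 27.8130
Terminal payoffs V(N, i) = max(S_T - K, 0):
  V(2,0) = 66.160314; V(2,1) = 5.910000; V(2,2) = 0.000000
Backward induction: V(k, i) = exp(-r*dt) * [p * V(k+1, i) + (1-p) * V(k+1, i+1)]; then take max(V_cont, immediate exercise) for American.
  V(1,0) = exp(-r*dt) * [p*66.160314 + (1-p)*5.910000] = 32.629954; exercise = 30.670443; V(1,0) = max -> 32.629954
  V(1,1) = exp(-r*dt) * [p*5.910000 + (1-p)*0.000000] = 2.643155; exercise = 0.000000; V(1,1) = max -> 2.643155
  V(0,0) = exp(-r*dt) * [p*32.629954 + (1-p)*2.643155] = 15.953181; exercise = 5.910000; V(0,0) = max -> 15.953181
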